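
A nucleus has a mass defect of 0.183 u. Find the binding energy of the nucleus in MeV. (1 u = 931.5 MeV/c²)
B.E. = Δm × 931.5 = 170.5 MeV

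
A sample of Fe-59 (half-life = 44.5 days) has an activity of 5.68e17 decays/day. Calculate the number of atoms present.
N = A/λ = 3.647e19 atoms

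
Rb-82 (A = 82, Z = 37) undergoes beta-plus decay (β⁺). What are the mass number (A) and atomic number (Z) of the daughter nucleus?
Daughter: A = 82, Z = 36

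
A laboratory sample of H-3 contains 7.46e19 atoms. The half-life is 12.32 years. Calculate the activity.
A = λN = 4.197e18 decays/year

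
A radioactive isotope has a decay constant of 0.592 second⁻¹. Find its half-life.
t½ = ln(2)/λ = 1.171 seconds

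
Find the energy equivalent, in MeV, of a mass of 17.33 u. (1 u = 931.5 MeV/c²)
E = mc² = 16140 MeV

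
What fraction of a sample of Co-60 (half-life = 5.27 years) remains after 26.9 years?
N/N₀ = (1/2)^(t/t½) = 0.02907 = 2.91%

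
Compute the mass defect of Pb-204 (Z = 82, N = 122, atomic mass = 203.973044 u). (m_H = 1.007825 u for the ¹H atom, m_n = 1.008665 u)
Δm = Z·m_H + N·m_n − M = 1.726 u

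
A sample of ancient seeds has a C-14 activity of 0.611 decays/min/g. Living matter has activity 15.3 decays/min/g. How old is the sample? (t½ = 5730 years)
Age = t½ × log₂(A₀/A) = 26620 years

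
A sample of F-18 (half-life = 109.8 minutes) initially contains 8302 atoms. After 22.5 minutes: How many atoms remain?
N = N₀(1/2)^(t/t½) = 7203 atoms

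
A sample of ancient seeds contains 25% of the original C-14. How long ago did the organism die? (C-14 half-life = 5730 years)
Age = t½ × log₂(1/ratio) = 11460 years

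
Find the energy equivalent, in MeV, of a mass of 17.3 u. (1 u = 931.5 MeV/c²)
E = mc² = 16110 MeV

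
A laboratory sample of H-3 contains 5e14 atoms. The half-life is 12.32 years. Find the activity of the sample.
A = λN = 2.813e13 decays/year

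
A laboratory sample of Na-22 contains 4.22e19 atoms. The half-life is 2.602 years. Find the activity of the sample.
A = λN = 1.124e19 decays/year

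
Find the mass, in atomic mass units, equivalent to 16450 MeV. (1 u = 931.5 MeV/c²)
m = E/c² = 17.66 u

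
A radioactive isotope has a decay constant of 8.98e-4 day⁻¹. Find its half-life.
t½ = ln(2)/λ = 771.9 days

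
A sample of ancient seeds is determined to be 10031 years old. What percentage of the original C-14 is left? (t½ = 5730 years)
N/N₀ = (1/2)^(t/t½) = 0.2972 = 29.7%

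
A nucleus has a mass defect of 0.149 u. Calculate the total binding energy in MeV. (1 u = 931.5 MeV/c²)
B.E. = Δm × 931.5 = 138.8 MeV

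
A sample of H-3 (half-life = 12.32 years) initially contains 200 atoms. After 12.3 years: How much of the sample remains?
N = N₀(1/2)^(t/t½) = 100.1 atoms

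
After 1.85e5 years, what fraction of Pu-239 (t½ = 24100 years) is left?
N/N₀ = (1/2)^(t/t½) = 0.004889 = 0.489%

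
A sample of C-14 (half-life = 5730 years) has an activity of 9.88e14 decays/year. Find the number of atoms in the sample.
N = A/λ = 8.167e18 atoms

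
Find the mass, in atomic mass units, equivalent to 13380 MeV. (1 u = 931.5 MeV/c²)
m = E/c² = 14.36 u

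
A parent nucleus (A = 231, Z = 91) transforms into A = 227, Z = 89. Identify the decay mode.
ΔA = -4, ΔZ = -2 ⇒ alpha decay (α)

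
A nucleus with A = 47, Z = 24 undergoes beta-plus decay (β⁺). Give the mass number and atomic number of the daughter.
Daughter: A = 47, Z = 23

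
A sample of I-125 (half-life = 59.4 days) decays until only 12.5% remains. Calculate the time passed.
t = t½ × log₂(N₀/N) = 178.2 days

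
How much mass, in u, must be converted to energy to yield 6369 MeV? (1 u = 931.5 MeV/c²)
m = E/c² = 6.837 u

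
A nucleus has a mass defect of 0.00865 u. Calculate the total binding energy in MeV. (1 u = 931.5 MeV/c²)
B.E. = Δm × 931.5 = 8.057 MeV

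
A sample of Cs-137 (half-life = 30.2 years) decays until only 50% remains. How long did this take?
t = t½ × log₂(N₀/N) = 30.2 years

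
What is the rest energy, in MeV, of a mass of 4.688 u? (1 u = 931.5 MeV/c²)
E = mc² = 4367 MeV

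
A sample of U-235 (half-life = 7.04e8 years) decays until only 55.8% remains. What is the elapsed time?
t = t½ × log₂(N₀/N) = 5.925e8 years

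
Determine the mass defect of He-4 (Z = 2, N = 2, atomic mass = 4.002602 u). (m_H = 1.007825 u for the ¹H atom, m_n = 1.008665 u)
Δm = Z·m_H + N·m_n − M = 0.03038 u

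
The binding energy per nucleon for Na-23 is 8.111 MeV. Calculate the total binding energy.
B.E. = 8.111 × 23 = 186.6 MeV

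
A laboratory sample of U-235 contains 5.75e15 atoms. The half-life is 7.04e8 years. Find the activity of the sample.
A = λN = 5.661e6 decays/year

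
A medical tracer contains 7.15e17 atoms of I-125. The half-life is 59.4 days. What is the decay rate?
A = λN = 8.343e15 decays/day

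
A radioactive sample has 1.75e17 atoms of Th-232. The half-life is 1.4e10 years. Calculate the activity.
A = λN = 8.664e6 decays/year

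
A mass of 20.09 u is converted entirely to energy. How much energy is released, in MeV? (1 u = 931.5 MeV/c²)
E = mc² = 18710 MeV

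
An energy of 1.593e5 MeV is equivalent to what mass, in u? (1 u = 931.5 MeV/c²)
m = E/c² = 171 u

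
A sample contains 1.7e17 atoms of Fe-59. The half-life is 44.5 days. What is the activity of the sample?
A = λN = 2.648e15 decays/day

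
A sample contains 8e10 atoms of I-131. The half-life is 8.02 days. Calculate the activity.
A = λN = 6.914e9 decays/day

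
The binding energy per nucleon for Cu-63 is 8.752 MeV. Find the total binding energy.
B.E. = 8.752 × 63 = 551.4 MeV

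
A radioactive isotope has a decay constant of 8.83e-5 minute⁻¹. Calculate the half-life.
t½ = ln(2)/λ = 7850 minutes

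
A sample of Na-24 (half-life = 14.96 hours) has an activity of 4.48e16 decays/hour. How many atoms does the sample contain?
N = A/λ = 9.669e17 atoms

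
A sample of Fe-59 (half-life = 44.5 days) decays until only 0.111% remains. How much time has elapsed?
t = t½ × log₂(N₀/N) = 436.8 days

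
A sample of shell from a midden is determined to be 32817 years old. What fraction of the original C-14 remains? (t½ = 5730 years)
N/N₀ = (1/2)^(t/t½) = 0.01888 = 1.89%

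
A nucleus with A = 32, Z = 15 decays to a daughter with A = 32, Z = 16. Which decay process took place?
ΔA = 0, ΔZ = +1 ⇒ beta-minus decay (β⁻)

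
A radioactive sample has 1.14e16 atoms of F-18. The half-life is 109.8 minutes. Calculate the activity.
A = λN = 7.197e13 decays/minute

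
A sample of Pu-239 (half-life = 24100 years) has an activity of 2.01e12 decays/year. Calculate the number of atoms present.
N = A/λ = 6.989e16 atoms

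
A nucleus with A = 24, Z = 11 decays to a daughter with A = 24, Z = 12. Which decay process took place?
ΔA = 0, ΔZ = +1 ⇒ beta-minus decay (β⁻)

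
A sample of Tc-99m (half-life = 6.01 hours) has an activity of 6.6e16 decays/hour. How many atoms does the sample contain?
N = A/λ = 5.723e17 atoms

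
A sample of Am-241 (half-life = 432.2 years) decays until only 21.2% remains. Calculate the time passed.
t = t½ × log₂(N₀/N) = 967.2 years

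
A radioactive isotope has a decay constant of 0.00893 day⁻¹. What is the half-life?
t½ = ln(2)/λ = 77.62 days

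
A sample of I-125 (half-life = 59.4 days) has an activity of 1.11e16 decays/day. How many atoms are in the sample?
N = A/λ = 9.512e17 atoms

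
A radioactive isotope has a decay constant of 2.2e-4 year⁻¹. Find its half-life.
t½ = ln(2)/λ = 3151 years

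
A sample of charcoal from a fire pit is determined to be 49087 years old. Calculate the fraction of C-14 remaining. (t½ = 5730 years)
N/N₀ = (1/2)^(t/t½) = 0.002637 = 0.264%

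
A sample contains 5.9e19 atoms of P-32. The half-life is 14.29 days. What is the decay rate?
A = λN = 2.862e18 decays/day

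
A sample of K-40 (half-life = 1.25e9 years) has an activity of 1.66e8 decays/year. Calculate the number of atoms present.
N = A/λ = 2.994e17 atoms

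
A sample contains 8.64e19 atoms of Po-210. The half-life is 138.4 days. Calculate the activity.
A = λN = 4.327e17 decays/day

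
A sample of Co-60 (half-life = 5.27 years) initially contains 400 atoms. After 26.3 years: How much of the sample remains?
N = N₀(1/2)^(t/t½) = 12.58 atoms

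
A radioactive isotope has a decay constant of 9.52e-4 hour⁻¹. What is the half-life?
t½ = ln(2)/λ = 728.1 hours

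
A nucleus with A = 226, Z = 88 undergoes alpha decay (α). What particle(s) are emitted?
α particle = ⁴₂He (2 protons + 2 neutrons)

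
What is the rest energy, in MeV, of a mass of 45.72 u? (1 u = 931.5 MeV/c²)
E = mc² = 42590 MeV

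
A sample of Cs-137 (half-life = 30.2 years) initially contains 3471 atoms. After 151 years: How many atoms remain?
N = N₀(1/2)^(t/t½) = 108.5 atoms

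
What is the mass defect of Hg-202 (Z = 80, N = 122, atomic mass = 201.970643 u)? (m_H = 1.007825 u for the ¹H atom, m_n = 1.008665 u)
Δm = Z·m_H + N·m_n − M = 1.712 u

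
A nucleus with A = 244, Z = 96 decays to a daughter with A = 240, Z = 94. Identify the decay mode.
ΔA = -4, ΔZ = -2 ⇒ alpha decay (α)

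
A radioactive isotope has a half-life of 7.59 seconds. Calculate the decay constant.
λ = ln(2)/t½ = 0.09132 second⁻¹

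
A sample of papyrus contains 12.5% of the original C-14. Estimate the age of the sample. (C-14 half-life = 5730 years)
Age = t½ × log₂(1/ratio) = 17190 years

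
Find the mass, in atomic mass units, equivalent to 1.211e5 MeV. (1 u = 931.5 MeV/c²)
m = E/c² = 130 u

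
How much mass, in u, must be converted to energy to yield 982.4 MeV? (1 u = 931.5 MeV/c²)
m = E/c² = 1.055 u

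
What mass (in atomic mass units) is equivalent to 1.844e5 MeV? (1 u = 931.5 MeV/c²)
m = E/c² = 198 u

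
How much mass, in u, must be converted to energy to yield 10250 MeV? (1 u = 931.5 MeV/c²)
m = E/c² = 11 u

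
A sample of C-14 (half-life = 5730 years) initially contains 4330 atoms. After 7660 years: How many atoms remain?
N = N₀(1/2)^(t/t½) = 1714 atoms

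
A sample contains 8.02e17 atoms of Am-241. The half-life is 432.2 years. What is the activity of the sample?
A = λN = 1.286e15 decays/year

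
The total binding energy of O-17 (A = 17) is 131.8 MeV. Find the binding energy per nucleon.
B.E./A = 131.8/17 = 7.753 MeV/nucleon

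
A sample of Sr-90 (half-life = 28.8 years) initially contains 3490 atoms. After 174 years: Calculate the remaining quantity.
N = N₀(1/2)^(t/t½) = 52.98 atoms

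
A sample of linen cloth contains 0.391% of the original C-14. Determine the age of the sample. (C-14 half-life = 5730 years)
Age = t½ × log₂(1/ratio) = 45830 years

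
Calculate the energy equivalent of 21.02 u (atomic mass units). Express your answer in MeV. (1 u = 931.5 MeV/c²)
E = mc² = 19580 MeV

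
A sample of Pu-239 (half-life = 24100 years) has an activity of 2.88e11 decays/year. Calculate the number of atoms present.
N = A/λ = 1.001e16 atoms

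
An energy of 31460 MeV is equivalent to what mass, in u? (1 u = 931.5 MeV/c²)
m = E/c² = 33.77 u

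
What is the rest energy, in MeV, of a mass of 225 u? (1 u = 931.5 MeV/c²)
E = mc² = 2.096e5 MeV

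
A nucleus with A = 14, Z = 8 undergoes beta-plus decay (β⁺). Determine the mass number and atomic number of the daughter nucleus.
Daughter: A = 14, Z = 7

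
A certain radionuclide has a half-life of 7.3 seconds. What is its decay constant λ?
λ = ln(2)/t½ = 0.09495 second⁻¹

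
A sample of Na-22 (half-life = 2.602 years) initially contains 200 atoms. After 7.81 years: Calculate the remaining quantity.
N = N₀(1/2)^(t/t½) = 24.97 atoms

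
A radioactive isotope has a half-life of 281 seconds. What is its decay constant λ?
λ = ln(2)/t½ = 0.002467 second⁻¹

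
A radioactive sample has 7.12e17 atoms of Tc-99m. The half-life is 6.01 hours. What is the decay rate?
A = λN = 8.212e16 decays/hour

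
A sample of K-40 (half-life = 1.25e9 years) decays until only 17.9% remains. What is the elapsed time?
t = t½ × log₂(N₀/N) = 3.102e9 years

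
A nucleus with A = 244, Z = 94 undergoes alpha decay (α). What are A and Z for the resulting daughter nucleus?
Daughter: A = 240, Z = 92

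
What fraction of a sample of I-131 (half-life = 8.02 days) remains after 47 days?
N/N₀ = (1/2)^(t/t½) = 0.01721 = 1.72%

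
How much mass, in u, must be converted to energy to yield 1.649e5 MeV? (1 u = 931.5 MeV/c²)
m = E/c² = 177 u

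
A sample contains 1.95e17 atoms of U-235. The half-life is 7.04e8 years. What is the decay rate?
A = λN = 1.92e8 decays/year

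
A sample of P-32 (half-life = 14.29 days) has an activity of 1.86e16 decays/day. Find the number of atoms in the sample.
N = A/λ = 3.835e17 atoms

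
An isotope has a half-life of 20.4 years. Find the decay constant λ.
λ = ln(2)/t½ = 0.03398 year⁻¹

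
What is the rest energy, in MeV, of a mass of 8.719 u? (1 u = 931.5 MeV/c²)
E = mc² = 8122 MeV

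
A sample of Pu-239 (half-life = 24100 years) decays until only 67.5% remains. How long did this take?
t = t½ × log₂(N₀/N) = 13670 years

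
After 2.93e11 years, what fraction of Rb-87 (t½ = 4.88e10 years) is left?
N/N₀ = (1/2)^(t/t½) = 0.01558 = 1.56%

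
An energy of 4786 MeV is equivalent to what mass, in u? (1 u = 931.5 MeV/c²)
m = E/c² = 5.138 u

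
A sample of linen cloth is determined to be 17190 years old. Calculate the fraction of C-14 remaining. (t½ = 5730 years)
N/N₀ = (1/2)^(t/t½) = 0.125 = 12.5%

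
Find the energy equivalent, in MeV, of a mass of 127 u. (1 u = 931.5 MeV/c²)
E = mc² = 1.183e5 MeV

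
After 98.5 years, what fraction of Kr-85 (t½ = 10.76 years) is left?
N/N₀ = (1/2)^(t/t½) = 0.001755 = 0.176%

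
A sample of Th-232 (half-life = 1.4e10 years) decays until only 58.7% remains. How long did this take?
t = t½ × log₂(N₀/N) = 1.076e10 years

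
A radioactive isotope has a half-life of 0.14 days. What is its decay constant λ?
λ = ln(2)/t½ = 4.951 day⁻¹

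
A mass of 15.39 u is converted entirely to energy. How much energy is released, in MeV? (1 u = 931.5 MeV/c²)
E = mc² = 14340 MeV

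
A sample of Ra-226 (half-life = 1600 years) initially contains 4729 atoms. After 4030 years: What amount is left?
N = N₀(1/2)^(t/t½) = 825.2 atoms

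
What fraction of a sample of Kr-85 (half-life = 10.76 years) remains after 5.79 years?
N/N₀ = (1/2)^(t/t½) = 0.6887 = 68.9%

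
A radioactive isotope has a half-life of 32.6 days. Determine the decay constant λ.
λ = ln(2)/t½ = 0.02126 day⁻¹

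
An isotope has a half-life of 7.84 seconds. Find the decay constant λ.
λ = ln(2)/t½ = 0.08841 second⁻¹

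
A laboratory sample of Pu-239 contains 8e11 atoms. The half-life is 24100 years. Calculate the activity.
A = λN = 2.301e7 decays/year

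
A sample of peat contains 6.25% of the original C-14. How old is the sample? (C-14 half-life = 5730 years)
Age = t½ × log₂(1/ratio) = 22920 years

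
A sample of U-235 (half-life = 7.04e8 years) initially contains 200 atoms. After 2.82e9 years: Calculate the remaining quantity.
N = N₀(1/2)^(t/t½) = 12.45 atoms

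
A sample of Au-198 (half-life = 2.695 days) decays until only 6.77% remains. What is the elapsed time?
t = t½ × log₂(N₀/N) = 10.47 days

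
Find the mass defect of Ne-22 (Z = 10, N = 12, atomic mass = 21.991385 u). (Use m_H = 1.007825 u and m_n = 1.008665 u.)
Δm = Z·m_H + N·m_n − M = 0.1908 u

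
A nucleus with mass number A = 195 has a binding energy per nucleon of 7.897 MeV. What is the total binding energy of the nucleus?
B.E. = 7.897 × 195 = 1540 MeV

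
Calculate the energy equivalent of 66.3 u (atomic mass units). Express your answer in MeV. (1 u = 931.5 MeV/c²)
E = mc² = 61760 MeV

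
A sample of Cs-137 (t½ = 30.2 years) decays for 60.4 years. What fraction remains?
N/N₀ = (1/2)^(t/t½) = 0.25 = 25%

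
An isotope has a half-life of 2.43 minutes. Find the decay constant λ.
λ = ln(2)/t½ = 0.2852 minute⁻¹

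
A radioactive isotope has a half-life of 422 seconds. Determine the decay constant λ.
λ = ln(2)/t½ = 0.001643 second⁻¹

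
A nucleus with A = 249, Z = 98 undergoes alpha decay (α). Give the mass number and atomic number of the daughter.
Daughter: A = 245, Z = 96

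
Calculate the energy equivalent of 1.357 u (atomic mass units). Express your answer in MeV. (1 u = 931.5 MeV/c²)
E = mc² = 1264 MeV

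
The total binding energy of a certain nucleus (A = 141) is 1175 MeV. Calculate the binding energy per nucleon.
B.E./A = 1175/141 = 8.333 MeV/nucleon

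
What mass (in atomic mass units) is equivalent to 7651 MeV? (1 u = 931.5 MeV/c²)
m = E/c² = 8.214 u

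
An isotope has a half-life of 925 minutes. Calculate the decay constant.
λ = ln(2)/t½ = 7.493e-4 minute⁻¹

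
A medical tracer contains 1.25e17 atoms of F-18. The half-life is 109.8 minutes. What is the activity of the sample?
A = λN = 7.891e14 decays/minute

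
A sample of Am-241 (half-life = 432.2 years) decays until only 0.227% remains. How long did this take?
t = t½ × log₂(N₀/N) = 3796 years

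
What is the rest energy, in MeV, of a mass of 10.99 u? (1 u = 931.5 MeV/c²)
E = mc² = 10240 MeV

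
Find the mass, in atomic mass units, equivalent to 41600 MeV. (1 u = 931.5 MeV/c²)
m = E/c² = 44.66 u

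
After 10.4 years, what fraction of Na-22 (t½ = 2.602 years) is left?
N/N₀ = (1/2)^(t/t½) = 0.06263 = 6.26%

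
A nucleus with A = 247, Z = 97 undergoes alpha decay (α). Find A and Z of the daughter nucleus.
Daughter: A = 243, Z = 95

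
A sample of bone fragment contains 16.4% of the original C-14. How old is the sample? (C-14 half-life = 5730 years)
Age = t½ × log₂(1/ratio) = 14950 years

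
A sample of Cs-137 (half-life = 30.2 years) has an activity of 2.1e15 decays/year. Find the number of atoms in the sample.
N = A/λ = 9.15e16 atoms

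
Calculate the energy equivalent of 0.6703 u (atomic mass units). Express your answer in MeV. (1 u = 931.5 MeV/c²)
E = mc² = 624.4 MeV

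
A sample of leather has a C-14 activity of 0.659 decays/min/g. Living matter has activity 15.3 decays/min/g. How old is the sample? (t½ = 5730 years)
Age = t½ × log₂(A₀/A) = 26000 years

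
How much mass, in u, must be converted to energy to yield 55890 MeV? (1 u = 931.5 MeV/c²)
m = E/c² = 60 u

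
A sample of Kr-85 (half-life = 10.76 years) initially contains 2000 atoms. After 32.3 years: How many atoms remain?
N = N₀(1/2)^(t/t½) = 249.7 atoms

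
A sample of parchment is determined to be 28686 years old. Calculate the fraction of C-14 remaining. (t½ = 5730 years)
N/N₀ = (1/2)^(t/t½) = 0.03111 = 3.11%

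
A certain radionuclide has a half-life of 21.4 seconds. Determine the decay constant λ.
λ = ln(2)/t½ = 0.03239 second⁻¹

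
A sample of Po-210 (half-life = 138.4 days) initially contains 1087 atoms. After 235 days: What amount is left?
N = N₀(1/2)^(t/t½) = 335 atoms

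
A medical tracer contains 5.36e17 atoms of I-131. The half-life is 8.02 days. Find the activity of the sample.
A = λN = 4.633e16 decays/day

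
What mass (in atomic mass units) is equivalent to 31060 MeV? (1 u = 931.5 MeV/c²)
m = E/c² = 33.34 u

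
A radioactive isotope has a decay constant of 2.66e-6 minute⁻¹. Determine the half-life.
t½ = ln(2)/λ = 2.606e5 minutes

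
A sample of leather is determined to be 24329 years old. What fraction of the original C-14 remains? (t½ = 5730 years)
N/N₀ = (1/2)^(t/t½) = 0.05271 = 5.27%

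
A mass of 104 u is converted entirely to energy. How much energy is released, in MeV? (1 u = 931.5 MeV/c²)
E = mc² = 96880 MeV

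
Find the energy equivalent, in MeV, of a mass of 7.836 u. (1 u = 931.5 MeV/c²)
E = mc² = 7299 MeV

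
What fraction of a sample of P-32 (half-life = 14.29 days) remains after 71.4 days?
N/N₀ = (1/2)^(t/t½) = 0.03133 = 3.13%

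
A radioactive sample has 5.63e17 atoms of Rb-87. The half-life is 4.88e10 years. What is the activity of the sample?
A = λN = 7.997e6 decays/year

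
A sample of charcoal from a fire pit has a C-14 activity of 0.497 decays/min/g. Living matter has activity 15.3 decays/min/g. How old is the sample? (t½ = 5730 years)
Age = t½ × log₂(A₀/A) = 28330 years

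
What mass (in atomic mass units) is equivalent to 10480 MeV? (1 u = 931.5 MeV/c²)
m = E/c² = 11.25 u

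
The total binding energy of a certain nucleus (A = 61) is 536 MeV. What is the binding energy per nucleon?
B.E./A = 536/61 = 8.787 MeV/nucleon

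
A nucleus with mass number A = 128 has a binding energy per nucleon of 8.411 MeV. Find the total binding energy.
B.E. = 8.411 × 128 = 1077 MeV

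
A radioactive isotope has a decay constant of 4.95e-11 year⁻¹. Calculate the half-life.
t½ = ln(2)/λ = 1.4e10 years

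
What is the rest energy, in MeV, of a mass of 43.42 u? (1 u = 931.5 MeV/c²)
E = mc² = 40450 MeV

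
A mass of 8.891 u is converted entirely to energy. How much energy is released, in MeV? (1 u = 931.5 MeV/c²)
E = mc² = 8282 MeV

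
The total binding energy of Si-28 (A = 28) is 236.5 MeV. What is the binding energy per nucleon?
B.E./A = 236.5/28 = 8.446 MeV/nucleon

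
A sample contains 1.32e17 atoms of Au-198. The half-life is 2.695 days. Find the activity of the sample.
A = λN = 3.395e16 decays/day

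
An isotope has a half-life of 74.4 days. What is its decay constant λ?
λ = ln(2)/t½ = 0.009316 day⁻¹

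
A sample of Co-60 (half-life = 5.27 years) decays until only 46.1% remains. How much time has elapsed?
t = t½ × log₂(N₀/N) = 5.887 years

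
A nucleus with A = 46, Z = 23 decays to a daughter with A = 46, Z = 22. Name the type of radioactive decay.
ΔA = 0, ΔZ = -1 ⇒ beta-plus decay (β⁺) or electron capture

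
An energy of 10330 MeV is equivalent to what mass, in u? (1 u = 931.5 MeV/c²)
m = E/c² = 11.09 u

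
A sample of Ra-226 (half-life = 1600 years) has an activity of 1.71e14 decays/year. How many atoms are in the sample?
N = A/λ = 3.947e17 atoms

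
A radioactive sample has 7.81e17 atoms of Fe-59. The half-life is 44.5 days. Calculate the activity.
A = λN = 1.217e16 decays/day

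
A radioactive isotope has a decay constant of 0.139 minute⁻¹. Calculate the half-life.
t½ = ln(2)/λ = 4.987 minutes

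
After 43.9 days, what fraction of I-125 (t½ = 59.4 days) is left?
N/N₀ = (1/2)^(t/t½) = 0.5991 = 59.9%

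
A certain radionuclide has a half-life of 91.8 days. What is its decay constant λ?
λ = ln(2)/t½ = 0.007551 day⁻¹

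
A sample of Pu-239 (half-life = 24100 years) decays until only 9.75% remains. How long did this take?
t = t½ × log₂(N₀/N) = 80940 years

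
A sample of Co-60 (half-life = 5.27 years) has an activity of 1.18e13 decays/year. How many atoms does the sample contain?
N = A/λ = 8.972e13 atoms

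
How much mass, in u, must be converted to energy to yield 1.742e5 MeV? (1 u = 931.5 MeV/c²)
m = E/c² = 187 u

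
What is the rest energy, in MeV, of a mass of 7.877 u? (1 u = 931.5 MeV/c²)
E = mc² = 7337 MeV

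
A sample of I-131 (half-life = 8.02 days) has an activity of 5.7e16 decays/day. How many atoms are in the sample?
N = A/λ = 6.595e17 atoms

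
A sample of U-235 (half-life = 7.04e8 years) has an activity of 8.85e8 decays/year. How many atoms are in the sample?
N = A/λ = 8.989e17 atoms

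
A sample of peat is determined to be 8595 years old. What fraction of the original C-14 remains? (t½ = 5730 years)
N/N₀ = (1/2)^(t/t½) = 0.3536 = 35.4%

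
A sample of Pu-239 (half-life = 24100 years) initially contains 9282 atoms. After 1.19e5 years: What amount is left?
N = N₀(1/2)^(t/t½) = 302.9 atoms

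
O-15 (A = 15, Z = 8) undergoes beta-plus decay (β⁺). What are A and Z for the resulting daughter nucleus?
Daughter: A = 15, Z = 7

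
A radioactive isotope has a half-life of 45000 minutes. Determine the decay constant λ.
λ = ln(2)/t½ = 1.54e-5 minute⁻¹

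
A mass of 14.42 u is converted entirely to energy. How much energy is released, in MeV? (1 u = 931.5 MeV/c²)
E = mc² = 13430 MeV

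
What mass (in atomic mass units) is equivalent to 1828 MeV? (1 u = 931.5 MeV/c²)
m = E/c² = 1.962 u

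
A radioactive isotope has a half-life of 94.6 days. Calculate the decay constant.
λ = ln(2)/t½ = 0.007327 day⁻¹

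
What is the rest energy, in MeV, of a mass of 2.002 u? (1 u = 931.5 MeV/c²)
E = mc² = 1865 MeV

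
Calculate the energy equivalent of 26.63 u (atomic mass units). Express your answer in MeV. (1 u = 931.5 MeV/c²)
E = mc² = 24810 MeV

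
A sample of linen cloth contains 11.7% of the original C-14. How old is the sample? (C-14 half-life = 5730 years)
Age = t½ × log₂(1/ratio) = 17740 years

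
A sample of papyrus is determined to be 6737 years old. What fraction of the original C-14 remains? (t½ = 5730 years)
N/N₀ = (1/2)^(t/t½) = 0.4427 = 44.3%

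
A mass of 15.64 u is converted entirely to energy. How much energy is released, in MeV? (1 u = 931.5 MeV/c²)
E = mc² = 14570 MeV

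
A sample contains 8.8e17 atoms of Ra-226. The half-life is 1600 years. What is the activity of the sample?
A = λN = 3.812e14 decays/year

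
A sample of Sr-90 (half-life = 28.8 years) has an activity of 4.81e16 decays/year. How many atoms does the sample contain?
N = A/λ = 1.999e18 atoms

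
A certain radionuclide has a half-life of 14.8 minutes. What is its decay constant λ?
λ = ln(2)/t½ = 0.04683 minute⁻¹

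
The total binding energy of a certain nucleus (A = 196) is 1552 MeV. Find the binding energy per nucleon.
B.E./A = 1552/196 = 7.918 MeV/nucleon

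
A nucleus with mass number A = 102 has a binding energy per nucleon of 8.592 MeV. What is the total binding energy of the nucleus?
B.E. = 8.592 × 102 = 876.4 MeV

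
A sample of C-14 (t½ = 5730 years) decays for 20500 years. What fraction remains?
N/N₀ = (1/2)^(t/t½) = 0.08376 = 8.38%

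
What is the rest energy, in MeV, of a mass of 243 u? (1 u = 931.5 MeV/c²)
E = mc² = 2.264e5 MeV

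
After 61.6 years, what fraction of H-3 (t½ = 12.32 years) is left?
N/N₀ = (1/2)^(t/t½) = 0.03125 = 3.12%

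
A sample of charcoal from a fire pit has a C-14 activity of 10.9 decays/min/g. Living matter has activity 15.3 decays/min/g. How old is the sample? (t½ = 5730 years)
Age = t½ × log₂(A₀/A) = 2803 years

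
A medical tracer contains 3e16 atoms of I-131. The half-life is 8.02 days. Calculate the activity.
A = λN = 2.593e15 decays/day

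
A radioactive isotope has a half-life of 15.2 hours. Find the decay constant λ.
λ = ln(2)/t½ = 0.0456 hour⁻¹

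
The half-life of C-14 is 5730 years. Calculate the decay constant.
λ = ln(2)/t½ = 1.21e-4 year⁻¹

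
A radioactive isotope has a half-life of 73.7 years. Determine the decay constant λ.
λ = ln(2)/t½ = 0.009405 year⁻¹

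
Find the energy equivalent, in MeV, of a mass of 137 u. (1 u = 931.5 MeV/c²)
E = mc² = 1.276e5 MeV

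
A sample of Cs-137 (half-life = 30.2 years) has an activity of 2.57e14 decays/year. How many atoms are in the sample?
N = A/λ = 1.12e16 atoms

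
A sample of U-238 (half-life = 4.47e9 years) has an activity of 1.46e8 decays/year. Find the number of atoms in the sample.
N = A/λ = 9.415e17 atoms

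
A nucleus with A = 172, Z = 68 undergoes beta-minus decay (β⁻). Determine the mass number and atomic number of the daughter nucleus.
Daughter: A = 172, Z = 69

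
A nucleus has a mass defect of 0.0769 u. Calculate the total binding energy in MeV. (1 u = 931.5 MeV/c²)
B.E. = Δm × 931.5 = 71.63 MeV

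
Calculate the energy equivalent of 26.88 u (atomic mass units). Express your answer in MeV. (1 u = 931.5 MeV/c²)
E = mc² = 25040 MeV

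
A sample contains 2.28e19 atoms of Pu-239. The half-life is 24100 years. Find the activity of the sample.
A = λN = 6.558e14 decays/year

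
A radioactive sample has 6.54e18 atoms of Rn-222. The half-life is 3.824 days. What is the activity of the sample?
A = λN = 1.185e18 decays/day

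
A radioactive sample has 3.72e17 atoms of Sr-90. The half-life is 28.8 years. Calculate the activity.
A = λN = 8.953e15 decays/year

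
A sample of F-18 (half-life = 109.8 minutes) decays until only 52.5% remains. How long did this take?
t = t½ × log₂(N₀/N) = 102.1 minutes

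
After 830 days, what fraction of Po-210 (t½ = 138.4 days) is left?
N/N₀ = (1/2)^(t/t½) = 0.01566 = 1.57%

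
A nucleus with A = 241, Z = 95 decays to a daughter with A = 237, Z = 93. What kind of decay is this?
ΔA = -4, ΔZ = -2 ⇒ alpha decay (α)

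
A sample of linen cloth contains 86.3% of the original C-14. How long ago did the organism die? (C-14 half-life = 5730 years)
Age = t½ × log₂(1/ratio) = 1218 years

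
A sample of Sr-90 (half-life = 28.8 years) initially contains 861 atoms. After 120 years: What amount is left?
N = N₀(1/2)^(t/t½) = 47.94 atoms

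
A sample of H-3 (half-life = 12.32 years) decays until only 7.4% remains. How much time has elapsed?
t = t½ × log₂(N₀/N) = 46.28 years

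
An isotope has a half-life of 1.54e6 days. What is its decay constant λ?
λ = ln(2)/t½ = 4.501e-7 day⁻¹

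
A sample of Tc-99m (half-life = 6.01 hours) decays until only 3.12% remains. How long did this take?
t = t½ × log₂(N₀/N) = 30.06 hours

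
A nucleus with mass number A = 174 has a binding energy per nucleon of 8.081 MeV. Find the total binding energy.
B.E. = 8.081 × 174 = 1406 MeV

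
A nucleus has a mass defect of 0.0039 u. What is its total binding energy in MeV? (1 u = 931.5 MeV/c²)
B.E. = Δm × 931.5 = 3.633 MeV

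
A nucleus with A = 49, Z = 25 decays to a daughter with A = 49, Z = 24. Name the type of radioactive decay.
ΔA = 0, ΔZ = -1 ⇒ beta-plus decay (β⁺) or electron capture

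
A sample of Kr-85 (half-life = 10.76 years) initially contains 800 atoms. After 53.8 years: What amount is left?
N = N₀(1/2)^(t/t½) = 25 atoms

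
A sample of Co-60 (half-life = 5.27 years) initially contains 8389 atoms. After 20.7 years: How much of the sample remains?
N = N₀(1/2)^(t/t½) = 551.2 atoms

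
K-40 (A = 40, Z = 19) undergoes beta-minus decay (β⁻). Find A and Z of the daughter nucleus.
Daughter: A = 40, Z = 20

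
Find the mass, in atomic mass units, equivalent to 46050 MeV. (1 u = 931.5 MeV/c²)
m = E/c² = 49.44 u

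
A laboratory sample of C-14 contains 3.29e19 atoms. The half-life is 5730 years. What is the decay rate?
A = λN = 3.98e15 decays/year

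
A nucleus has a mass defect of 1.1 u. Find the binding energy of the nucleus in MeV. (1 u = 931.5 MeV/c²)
B.E. = Δm × 931.5 = 1025 MeV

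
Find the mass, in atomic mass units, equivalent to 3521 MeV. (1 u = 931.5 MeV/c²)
m = E/c² = 3.78 u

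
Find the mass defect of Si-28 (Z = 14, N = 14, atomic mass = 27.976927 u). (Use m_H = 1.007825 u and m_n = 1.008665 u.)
Δm = Z·m_H + N·m_n − M = 0.2539 u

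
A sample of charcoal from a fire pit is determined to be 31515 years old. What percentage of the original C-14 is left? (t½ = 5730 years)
N/N₀ = (1/2)^(t/t½) = 0.0221 = 2.21%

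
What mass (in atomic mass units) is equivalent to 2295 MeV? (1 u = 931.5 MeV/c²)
m = E/c² = 2.464 u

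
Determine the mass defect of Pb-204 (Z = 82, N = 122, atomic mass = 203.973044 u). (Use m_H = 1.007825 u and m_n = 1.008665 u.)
Δm = Z·m_H + N·m_n − M = 1.726 u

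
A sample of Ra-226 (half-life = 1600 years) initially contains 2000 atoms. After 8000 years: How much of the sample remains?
N = N₀(1/2)^(t/t½) = 62.5 atoms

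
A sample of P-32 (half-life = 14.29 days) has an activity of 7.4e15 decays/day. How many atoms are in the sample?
N = A/λ = 1.526e17 atoms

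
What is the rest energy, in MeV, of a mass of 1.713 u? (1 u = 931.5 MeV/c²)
E = mc² = 1596 MeV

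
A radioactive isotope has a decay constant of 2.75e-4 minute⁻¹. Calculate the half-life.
t½ = ln(2)/λ = 2521 minutes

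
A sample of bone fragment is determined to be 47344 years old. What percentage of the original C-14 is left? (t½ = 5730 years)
N/N₀ = (1/2)^(t/t½) = 0.003256 = 0.326%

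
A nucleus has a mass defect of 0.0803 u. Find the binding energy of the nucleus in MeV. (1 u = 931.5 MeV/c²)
B.E. = Δm × 931.5 = 74.8 MeV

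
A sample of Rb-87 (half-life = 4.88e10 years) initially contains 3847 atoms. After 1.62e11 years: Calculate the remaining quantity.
N = N₀(1/2)^(t/t½) = 385.3 atoms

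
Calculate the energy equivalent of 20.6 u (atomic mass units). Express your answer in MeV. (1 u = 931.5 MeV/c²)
E = mc² = 19190 MeV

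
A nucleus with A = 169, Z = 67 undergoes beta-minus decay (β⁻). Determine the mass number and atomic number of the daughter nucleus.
Daughter: A = 169, Z = 68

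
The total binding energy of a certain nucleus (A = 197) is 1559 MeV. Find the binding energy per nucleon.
B.E./A = 1559/197 = 7.914 MeV/nucleon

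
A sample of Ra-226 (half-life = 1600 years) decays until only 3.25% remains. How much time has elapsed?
t = t½ × log₂(N₀/N) = 7909 years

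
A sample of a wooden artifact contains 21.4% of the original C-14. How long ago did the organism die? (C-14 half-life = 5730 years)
Age = t½ × log₂(1/ratio) = 12750 years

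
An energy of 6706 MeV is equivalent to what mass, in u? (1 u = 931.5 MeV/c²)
m = E/c² = 7.199 u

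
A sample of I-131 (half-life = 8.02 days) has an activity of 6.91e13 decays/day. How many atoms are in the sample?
N = A/λ = 7.995e14 atoms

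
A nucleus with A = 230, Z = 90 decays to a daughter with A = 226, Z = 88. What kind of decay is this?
ΔA = -4, ΔZ = -2 ⇒ alpha decay (α)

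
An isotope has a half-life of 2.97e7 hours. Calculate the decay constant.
λ = ln(2)/t½ = 2.334e-8 hour⁻¹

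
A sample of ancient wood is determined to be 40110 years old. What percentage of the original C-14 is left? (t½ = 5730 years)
N/N₀ = (1/2)^(t/t½) = 0.007812 = 0.781%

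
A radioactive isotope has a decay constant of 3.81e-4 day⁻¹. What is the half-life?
t½ = ln(2)/λ = 1819 days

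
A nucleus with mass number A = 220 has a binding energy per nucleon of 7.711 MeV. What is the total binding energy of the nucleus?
B.E. = 7.711 × 220 = 1696 MeV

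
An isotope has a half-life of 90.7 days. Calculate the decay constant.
λ = ln(2)/t½ = 0.007642 day⁻¹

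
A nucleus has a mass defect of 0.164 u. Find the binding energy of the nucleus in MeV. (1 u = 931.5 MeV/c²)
B.E. = Δm × 931.5 = 152.8 MeV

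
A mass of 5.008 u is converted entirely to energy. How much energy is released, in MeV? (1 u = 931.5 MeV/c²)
E = mc² = 4665 MeV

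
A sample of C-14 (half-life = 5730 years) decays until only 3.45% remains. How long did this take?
t = t½ × log₂(N₀/N) = 27830 years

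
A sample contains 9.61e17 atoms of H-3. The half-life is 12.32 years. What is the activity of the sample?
A = λN = 5.407e16 decays/year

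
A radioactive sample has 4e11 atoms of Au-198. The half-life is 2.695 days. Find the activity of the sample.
A = λN = 1.029e11 decays/day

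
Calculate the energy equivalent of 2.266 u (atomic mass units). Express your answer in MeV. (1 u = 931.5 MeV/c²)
E = mc² = 2111 MeV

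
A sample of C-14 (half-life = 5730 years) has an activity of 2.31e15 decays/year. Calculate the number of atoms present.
N = A/λ = 1.91e19 atoms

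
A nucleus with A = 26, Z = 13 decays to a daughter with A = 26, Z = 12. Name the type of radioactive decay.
ΔA = 0, ΔZ = -1 ⇒ beta-plus decay (β⁺) or electron capture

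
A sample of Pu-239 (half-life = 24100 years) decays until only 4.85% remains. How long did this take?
t = t½ × log₂(N₀/N) = 1.052e5 years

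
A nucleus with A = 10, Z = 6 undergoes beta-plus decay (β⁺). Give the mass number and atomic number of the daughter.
Daughter: A = 10, Z = 5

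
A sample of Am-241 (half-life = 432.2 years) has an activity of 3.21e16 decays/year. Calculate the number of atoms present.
N = A/λ = 2.002e19 atoms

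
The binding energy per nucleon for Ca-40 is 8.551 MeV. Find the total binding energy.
B.E. = 8.551 × 40 = 342 MeV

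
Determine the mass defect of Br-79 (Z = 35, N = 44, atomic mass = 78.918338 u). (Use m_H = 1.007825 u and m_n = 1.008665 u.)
Δm = Z·m_H + N·m_n − M = 0.7368 u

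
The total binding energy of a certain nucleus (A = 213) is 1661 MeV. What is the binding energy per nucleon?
B.E./A = 1661/213 = 7.798 MeV/nucleon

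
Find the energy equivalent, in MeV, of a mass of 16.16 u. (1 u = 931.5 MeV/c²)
E = mc² = 15050 MeV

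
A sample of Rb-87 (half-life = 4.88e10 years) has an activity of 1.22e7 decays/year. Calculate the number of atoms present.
N = A/λ = 8.589e17 atoms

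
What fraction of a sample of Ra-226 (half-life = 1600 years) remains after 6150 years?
N/N₀ = (1/2)^(t/t½) = 0.06965 = 6.96%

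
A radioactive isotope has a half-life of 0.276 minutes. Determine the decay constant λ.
λ = ln(2)/t½ = 2.511 minute⁻¹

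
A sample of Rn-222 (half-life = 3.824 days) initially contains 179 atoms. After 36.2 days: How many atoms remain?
N = N₀(1/2)^(t/t½) = 0.253 atoms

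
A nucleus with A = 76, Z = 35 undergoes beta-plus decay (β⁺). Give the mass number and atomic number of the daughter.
Daughter: A = 76, Z = 34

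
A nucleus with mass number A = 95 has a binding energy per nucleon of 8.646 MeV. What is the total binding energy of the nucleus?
B.E. = 8.646 × 95 = 821.4 MeV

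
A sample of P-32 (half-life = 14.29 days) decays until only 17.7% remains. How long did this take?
t = t½ × log₂(N₀/N) = 35.7 days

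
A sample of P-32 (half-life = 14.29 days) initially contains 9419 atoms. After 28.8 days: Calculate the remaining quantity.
N = N₀(1/2)^(t/t½) = 2330 atoms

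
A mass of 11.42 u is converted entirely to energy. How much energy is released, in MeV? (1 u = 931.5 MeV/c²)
E = mc² = 10640 MeV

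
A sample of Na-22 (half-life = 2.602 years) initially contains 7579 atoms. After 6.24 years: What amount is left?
N = N₀(1/2)^(t/t½) = 1438 atoms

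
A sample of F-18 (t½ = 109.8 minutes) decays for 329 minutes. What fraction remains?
N/N₀ = (1/2)^(t/t½) = 0.1253 = 12.5%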